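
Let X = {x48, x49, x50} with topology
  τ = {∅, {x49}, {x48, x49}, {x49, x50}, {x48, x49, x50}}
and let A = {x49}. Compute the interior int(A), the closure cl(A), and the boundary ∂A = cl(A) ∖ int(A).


int(A) = {x49}, cl(A) = {x48, x49, x50}, ∂A = {x48, x50}.

Closed sets in (X, τ) are complements of opens:
  closed(X, τ) = {∅, {x48}, {x50}, {x48, x50}, {x48, x49, x50}}.
int(A) = ⋃ {U ∈ τ : U ⊆ A}. Opens contained in A: ∅, {x49}.
Taking the union of these: int(A) = {x49}.
cl(A) = ⋂ {C closed : A ⊆ C}. Closed sets containing A: {x48, x49, x50}.
Intersecting these: cl(A) = {x48, x49, x50}.
∂A = cl(A) ∖ int(A) = {x48, x49, x50} ∖ {x49} = {x48, x50}.


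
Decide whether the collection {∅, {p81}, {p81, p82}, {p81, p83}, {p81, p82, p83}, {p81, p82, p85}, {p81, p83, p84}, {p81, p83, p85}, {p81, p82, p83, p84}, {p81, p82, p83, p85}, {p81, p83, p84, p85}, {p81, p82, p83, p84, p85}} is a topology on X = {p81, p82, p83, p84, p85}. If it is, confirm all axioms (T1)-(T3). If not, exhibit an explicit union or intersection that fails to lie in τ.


τ is NOT a topology on X.

Axiom (T1): ∅ ∈ τ? Yes; X ∈ τ? Yes.
Axiom (T2/T3): check pairwise unions and intersections of members of τ.
Counterexample for (T3): {p81, p82, p85} ∩ {p81, p83, p85} = {p81, p85} ∉ τ. Therefore τ is NOT a topology.


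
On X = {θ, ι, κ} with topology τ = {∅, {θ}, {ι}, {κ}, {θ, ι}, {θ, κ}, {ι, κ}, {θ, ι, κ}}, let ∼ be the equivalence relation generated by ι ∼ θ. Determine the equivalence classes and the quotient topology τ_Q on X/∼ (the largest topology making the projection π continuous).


X/∼ = {[θ=ι], [κ]}; |τ_Q| = 4.

Equivalence classes: [θ=ι], [κ].
Quotient map π: X → X/∼ sends θ ↦ [θ=ι], ι ↦ [θ=ι], κ ↦ [κ].
For each subset V ⊆ X/∼, compute π^{-1}(V) ⊆ X and check whether π^{-1}(V) ∈ τ. V is open in τ_Q iff π^{-1}(V) ∈ τ.
  V = {}: π^{-1}(V) = ∅ ∈ τ ✓.
  V = {[θ=ι]}: π^{-1}(V) = {θ, ι} ∈ τ ✓.
  V = {[κ]}: π^{-1}(V) = {κ} ∈ τ ✓.
  V = {[θ=ι], [κ]}: π^{-1}(V) = {θ, ι, κ} ∈ τ ✓.
Open sets in the quotient: τ_Q = {{}, {[θ=ι]}, {[κ]}, {[θ=ι], [κ]}} (4 elements).


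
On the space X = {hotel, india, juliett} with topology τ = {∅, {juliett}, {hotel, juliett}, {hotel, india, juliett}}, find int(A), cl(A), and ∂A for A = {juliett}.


int(A) = {juliett}, cl(A) = {hotel, india, juliett}, ∂A = {hotel, india}.

Closed sets in (X, τ) are complements of opens:
  closed(X, τ) = {∅, {india}, {hotel, india}, {hotel, india, juliett}}.
int(A) = ⋃ {U ∈ τ : U ⊆ A}. Opens contained in A: ∅, {juliett}.
Taking the union of these: int(A) = {juliett}.
cl(A) = ⋂ {C closed : A ⊆ C}. Closed sets containing A: {hotel, india, juliett}.
Intersecting these: cl(A) = {hotel, india, juliett}.
∂A = cl(A) ∖ int(A) = {hotel, india, juliett} ∖ {juliett} = {hotel, india}.


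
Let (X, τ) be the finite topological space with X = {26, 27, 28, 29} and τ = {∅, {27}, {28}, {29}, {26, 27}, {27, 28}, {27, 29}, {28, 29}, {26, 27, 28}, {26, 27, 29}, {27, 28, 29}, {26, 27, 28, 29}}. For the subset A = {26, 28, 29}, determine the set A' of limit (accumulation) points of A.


A' = ∅

For each x ∈ X, list the open sets U ∈ τ with x ∈ U, then check whether U ∩ (A ∖ {x}) ≠ ∅ for every such U.
  x = 26: open {26, 27} ∋ x has {26, 27} ∩ (A ∖ {26}) = ∅, so x is NOT a limit point.
  x = 27: open {27} ∋ x has {27} ∩ (A ∖ {27}) = ∅, so x is NOT a limit point.
  x = 28: open {28} ∋ x has {28} ∩ (A ∖ {28}) = ∅, so x is NOT a limit point.
  x = 29: open {29} ∋ x has {29} ∩ (A ∖ {29}) = ∅, so x is NOT a limit point.
Collecting: A' = ∅.


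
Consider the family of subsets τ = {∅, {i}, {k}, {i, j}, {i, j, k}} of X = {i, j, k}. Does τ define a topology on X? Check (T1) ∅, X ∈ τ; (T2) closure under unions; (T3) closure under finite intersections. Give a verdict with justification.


τ is NOT a topology on X.

Axiom (T1): ∅ ∈ τ? Yes; X ∈ τ? Yes.
Axiom (T2/T3): check pairwise unions and intersections of members of τ.
Counterexample for (T2): {i} ∪ {k} = {i, k} ∉ τ. Therefore τ is NOT a topology.


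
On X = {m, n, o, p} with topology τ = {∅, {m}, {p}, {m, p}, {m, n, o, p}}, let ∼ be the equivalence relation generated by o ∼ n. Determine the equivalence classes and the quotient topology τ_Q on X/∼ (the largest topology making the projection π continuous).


X/∼ = {[m], [n=o], [p]}; |τ_Q| = 5.

Equivalence classes: [m], [n=o], [p].
Quotient map π: X → X/∼ sends m ↦ [m], n ↦ [n=o], o ↦ [n=o], p ↦ [p].
For each subset V ⊆ X/∼, compute π^{-1}(V) ⊆ X and check whether π^{-1}(V) ∈ τ. V is open in τ_Q iff π^{-1}(V) ∈ τ.
  V = {}: π^{-1}(V) = ∅ ∈ τ ✓.
  V = {[m]}: π^{-1}(V) = {m} ∈ τ ✓.
  V = {[n=o]}: π^{-1}(V) = {n, o} ∉ τ ✗.
  V = {[m], [n=o]}: π^{-1}(V) = {m, n, o} ∉ τ ✗.
  V = {[p]}: π^{-1}(V) = {p} ∈ τ ✓.
  V = {[m], [p]}: π^{-1}(V) = {m, p} ∈ τ ✓.
  V = {[n=o], [p]}: π^{-1}(V) = {n, o, p} ∉ τ ✗.
  V = {[m], [n=o], [p]}: π^{-1}(V) = {m, n, o, p} ∈ τ ✓.
Open sets in the quotient: τ_Q = {{}, {[m]}, {[p]}, {[m], [p]}, {[m], [n=o], [p]}} (5 elements).


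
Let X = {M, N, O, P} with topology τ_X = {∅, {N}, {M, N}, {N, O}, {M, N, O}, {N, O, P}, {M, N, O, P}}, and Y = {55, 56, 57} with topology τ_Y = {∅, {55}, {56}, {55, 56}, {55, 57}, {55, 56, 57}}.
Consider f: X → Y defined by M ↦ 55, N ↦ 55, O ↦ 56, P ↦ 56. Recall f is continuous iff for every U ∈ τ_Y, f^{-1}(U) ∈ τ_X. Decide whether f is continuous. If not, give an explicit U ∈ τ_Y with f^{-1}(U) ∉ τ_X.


f is NOT continuous.

Compute f^{-1}(U) for each U ∈ τ_Y:
  U = ∅: f^{-1}(U) = ∅ ∈ τ_X ✓.
  U = {55}: f^{-1}(U) = {M, N} ∈ τ_X ✓.
  U = {56}: f^{-1}(U) = {O, P} ∉ τ_X ✗.
  U = {55, 56}: f^{-1}(U) = {M, N, O, P} ∈ τ_X ✓.
  U = {55, 57}: f^{-1}(U) = {M, N} ∈ τ_X ✓.
  U = {55, 56, 57}: f^{-1}(U) = {M, N, O, P} ∈ τ_X ✓.
Found U = {56} with f^{-1}(U) = {O, P} not in τ_X. Therefore f is NOT continuous.


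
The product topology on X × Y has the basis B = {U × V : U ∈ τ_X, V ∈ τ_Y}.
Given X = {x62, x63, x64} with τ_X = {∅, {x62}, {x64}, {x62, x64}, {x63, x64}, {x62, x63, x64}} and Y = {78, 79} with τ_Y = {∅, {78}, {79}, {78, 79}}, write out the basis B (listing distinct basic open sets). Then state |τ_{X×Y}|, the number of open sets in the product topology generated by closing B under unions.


Basis B = {∅ × ∅, {x62} × {78}, {x62} × {79}, {x64} × {78}, {x64} × {79}, {x62} × {78, 79}, {x62, x64} × {78}, {x62, x64} × {79}, {x63, x64} × {78}, {x63, x64} × {79}, {x64} × {78, 79}, {x62, x63, x64} × {78}, {x62, x63, x64} × {79}, {x62, x64} × {78, 79}, {x63, x64} × {78, 79}, {x62, x63, x64} × {78, 79}}; |τ_{X×Y}| = 36.

Enumerate products U × V with U ∈ τ_X, V ∈ τ_Y (deduplicated):
  ∅ × ∅ = {} (∅)
  {x62} × {78} = {(x62,78)}
  {x62} × {79} = {(x62,79)}
  {x64} × {78} = {(x64,78)}
  {x64} × {79} = {(x64,79)}
  {x62} × {78, 79} = {(x62,78), (x62,79)}
  {x62, x64} × {78} = {(x62,78), (x64,78)}
  {x62, x64} × {79} = {(x62,79), (x64,79)}
  {x63, x64} × {78} = {(x63,78), (x64,78)}
  {x63, x64} × {79} = {(x63,79), (x64,79)}
  {x64} × {78, 79} = {(x64,78), (x64,79)}
  {x62, x63, x64} × {78} = {(x62,78), (x63,78), (x64,78)}
  {x62, x63, x64} × {79} = {(x62,79), (x63,79), (x64,79)}
  {x62, x64} × {78, 79} = {(x62,78), (x62,79), (x64,78), (x64,79)}
  {x63, x64} × {78, 79} = {(x63,78), (x63,79), (x64,78), (x64,79)}
  {x62, x63, x64} × {78, 79} = {(x62,78), (x62,79), (x63,78), (x63,79), (x64,78), (x64,79)}
These 16 distinct sets form the basis B.
Close under arbitrary unions to get τ_{X×Y}; counting gives |τ_{X×Y}| = 36.


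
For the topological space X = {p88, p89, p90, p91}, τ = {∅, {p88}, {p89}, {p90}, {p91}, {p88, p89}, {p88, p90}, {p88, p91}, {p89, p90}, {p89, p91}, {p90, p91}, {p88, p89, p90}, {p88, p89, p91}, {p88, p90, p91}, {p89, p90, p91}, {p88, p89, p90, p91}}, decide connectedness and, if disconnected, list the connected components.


(X, τ) is disconnected; components = [{p88}, {p89}, {p90}, {p91}].

Find clopen sets (U ∈ τ with X ∖ U ∈ τ):
  U = ∅, X ∖ U = {p88, p89, p90, p91} — both open, so U is clopen.
  U = {p88}, X ∖ U = {p89, p90, p91} — both open, so U is clopen.
  U = {p89}, X ∖ U = {p88, p90, p91} — both open, so U is clopen.
  U = {p90}, X ∖ U = {p88, p89, p91} — both open, so U is clopen.
  U = {p91}, X ∖ U = {p88, p89, p90} — both open, so U is clopen.
  U = {p88, p89}, X ∖ U = {p90, p91} — both open, so U is clopen.
  U = {p88, p90}, X ∖ U = {p89, p91} — both open, so U is clopen.
  U = {p88, p91}, X ∖ U = {p89, p90} — both open, so U is clopen.
  U = {p89, p90}, X ∖ U = {p88, p91} — both open, so U is clopen.
  U = {p89, p91}, X ∖ U = {p88, p90} — both open, so U is clopen.
  U = {p90, p91}, X ∖ U = {p88, p89} — both open, so U is clopen.
  U = {p88, p89, p90}, X ∖ U = {p91} — both open, so U is clopen.
  U = {p88, p89, p91}, X ∖ U = {p90} — both open, so U is clopen.
  U = {p88, p90, p91}, X ∖ U = {p89} — both open, so U is clopen.
  U = {p89, p90, p91}, X ∖ U = {p88} — both open, so U is clopen.
  U = {p88, p89, p90, p91}, X ∖ U = ∅ — both open, so U is clopen.
Nontrivial clopen(s) exist: e.g. {p88, p89, p90}. So (X, τ) is disconnected.
Compute connected components by grouping points that agree on all clopens:
  component: {p88}
  component: {p89}
  component: {p90}
  component: {p91}


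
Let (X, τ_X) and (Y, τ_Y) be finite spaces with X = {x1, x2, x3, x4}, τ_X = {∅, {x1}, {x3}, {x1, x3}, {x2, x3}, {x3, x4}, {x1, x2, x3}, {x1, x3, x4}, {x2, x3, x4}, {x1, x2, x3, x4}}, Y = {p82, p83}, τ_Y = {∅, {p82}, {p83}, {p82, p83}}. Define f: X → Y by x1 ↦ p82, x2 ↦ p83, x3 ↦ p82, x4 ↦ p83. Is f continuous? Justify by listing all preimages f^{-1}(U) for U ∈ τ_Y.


f is NOT continuous.

Compute f^{-1}(U) for each U ∈ τ_Y:
  U = ∅: f^{-1}(U) = ∅ ∈ τ_X ✓.
  U = {p82}: f^{-1}(U) = {x1, x3} ∈ τ_X ✓.
  U = {p83}: f^{-1}(U) = {x2, x4} ∉ τ_X ✗.
  U = {p82, p83}: f^{-1}(U) = {x1, x2, x3, x4} ∈ τ_X ✓.
Found U = {p83} with f^{-1}(U) = {x2, x4} not in τ_X. Therefore f is NOT continuous.


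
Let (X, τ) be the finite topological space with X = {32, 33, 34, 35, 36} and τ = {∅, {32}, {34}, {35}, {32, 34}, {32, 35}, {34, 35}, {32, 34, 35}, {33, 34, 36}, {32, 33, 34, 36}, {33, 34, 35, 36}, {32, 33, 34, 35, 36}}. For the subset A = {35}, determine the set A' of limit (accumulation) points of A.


A' = ∅

For each x ∈ X, list the open sets U ∈ τ with x ∈ U, then check whether U ∩ (A ∖ {x}) ≠ ∅ for every such U.
  x = 32: open {32} ∋ x has {32} ∩ (A ∖ {32}) = ∅, so x is NOT a limit point.
  x = 33: open {33, 34, 36} ∋ x has {33, 34, 36} ∩ (A ∖ {33}) = ∅, so x is NOT a limit point.
  x = 34: open {34} ∋ x has {34} ∩ (A ∖ {34}) = ∅, so x is NOT a limit point.
  x = 35: open {35} ∋ x has {35} ∩ (A ∖ {35}) = ∅, so x is NOT a limit point.
  x = 36: open {33, 34, 36} ∋ x has {33, 34, 36} ∩ (A ∖ {36}) = ∅, so x is NOT a limit point.
Collecting: A' = ∅.


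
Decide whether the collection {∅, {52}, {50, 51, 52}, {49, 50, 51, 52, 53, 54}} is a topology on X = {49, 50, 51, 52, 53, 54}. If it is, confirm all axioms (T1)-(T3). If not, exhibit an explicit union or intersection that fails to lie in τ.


τ IS a topology on X.

Axiom (T1): ∅ ∈ τ? Yes; X ∈ τ? Yes.
Axiom (T2/T3): check pairwise unions and intersections of members of τ.
All pairwise intersections and unions checked — each lies in τ. Therefore τ satisfies (T1), (T2), (T3): it IS a topology on X.


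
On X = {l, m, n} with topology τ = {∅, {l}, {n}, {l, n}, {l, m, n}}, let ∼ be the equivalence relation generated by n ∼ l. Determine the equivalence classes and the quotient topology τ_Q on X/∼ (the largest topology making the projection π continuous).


X/∼ = {[l=n], [m]}; |τ_Q| = 3.

Equivalence classes: [l=n], [m].
Quotient map π: X → X/∼ sends l ↦ [l=n], m ↦ [m], n ↦ [l=n].
For each subset V ⊆ X/∼, compute π^{-1}(V) ⊆ X and check whether π^{-1}(V) ∈ τ. V is open in τ_Q iff π^{-1}(V) ∈ τ.
  V = {}: π^{-1}(V) = ∅ ∈ τ ✓.
  V = {[l=n]}: π^{-1}(V) = {l, n} ∈ τ ✓.
  V = {[m]}: π^{-1}(V) = {m} ∉ τ ✗.
  V = {[l=n], [m]}: π^{-1}(V) = {l, m, n} ∈ τ ✓.
Open sets in the quotient: τ_Q = {{}, {[l=n]}, {[l=n], [m]}} (3 elements).


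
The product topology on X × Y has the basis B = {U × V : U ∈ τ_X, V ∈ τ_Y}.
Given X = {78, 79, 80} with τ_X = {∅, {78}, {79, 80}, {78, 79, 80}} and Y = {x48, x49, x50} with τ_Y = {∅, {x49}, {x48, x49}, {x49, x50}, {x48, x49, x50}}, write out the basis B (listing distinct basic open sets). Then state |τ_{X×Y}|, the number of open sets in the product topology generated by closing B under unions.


Basis B = {∅ × ∅, {78} × {x49}, {78} × {x48, x49}, {78} × {x49, x50}, {79, 80} × {x49}, {78} × {x48, x49, x50}, {78, 79, 80} × {x49}, {79, 80} × {x48, x49}, {79, 80} × {x49, x50}, {78, 79, 80} × {x48, x49}, {78, 79, 80} × {x49, x50}, {79, 80} × {x48, x49, x50}, {78, 79, 80} × {x48, x49, x50}}; |τ_{X×Y}| = 25.

Enumerate products U × V with U ∈ τ_X, V ∈ τ_Y (deduplicated):
  ∅ × ∅ = {} (∅)
  {78} × {x49} = {(78,x49)}
  {78} × {x48, x49} = {(78,x48), (78,x49)}
  {78} × {x49, x50} = {(78,x49), (78,x50)}
  {79, 80} × {x49} = {(79,x49), (80,x49)}
  {78} × {x48, x49, x50} = {(78,x48), (78,x49), (78,x50)}
  {78, 79, 80} × {x49} = {(78,x49), (79,x49), (80,x49)}
  {79, 80} × {x48, x49} = {(79,x48), (79,x49), (80,x48), (80,x49)}
  {79, 80} × {x49, x50} = {(79,x49), (79,x50), (80,x49), (80,x50)}
  {78, 79, 80} × {x48, x49} = {(78,x48), (78,x49), (79,x48), (79,x49), (80,x48), (80,x49)}
  {78, 79, 80} × {x49, x50} = {(78,x49), (78,x50), (79,x49), (79,x50), (80,x49), (80,x50)}
  {79, 80} × {x48, x49, x50} = {(79,x48), (79,x49), (79,x50), (80,x48), (80,x49), (80,x50)}
  {78, 79, 80} × {x48, x49, x50} = {(78,x48), (78,x49), (78,x50), (79,x48), (79,x49), (79,x50), (80,x48), (80,x49), (80,x50)}
These 13 distinct sets form the basis B.
Close under arbitrary unions to get τ_{X×Y}; counting gives |τ_{X×Y}| = 25.


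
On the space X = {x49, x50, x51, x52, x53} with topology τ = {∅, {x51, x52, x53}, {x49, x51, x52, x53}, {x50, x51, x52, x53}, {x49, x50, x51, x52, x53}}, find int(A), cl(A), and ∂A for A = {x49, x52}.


int(A) = ∅, cl(A) = {x49, x50, x51, x52, x53}, ∂A = {x49, x50, x51, x52, x53}.

Closed sets in (X, τ) are complements of opens:
  closed(X, τ) = {∅, {x49}, {x50}, {x49, x50}, {x49, x50, x51, x52, x53}}.
int(A) = ⋃ {U ∈ τ : U ⊆ A}. Opens contained in A: ∅.
Taking the union of these: int(A) = ∅.
cl(A) = ⋂ {C closed : A ⊆ C}. Closed sets containing A: {x49, x50, x51, x52, x53}.
Intersecting these: cl(A) = {x49, x50, x51, x52, x53}.
∂A = cl(A) ∖ int(A) = {x49, x50, x51, x52, x53} ∖ ∅ = {x49, x50, x51, x52, x53}.


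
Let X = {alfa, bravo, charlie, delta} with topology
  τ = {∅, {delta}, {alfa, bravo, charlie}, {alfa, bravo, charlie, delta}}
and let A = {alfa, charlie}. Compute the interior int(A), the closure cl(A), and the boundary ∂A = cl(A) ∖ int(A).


int(A) = ∅, cl(A) = {alfa, bravo, charlie}, ∂A = {alfa, bravo, charlie}.

Closed sets in (X, τ) are complements of opens:
  closed(X, τ) = {∅, {delta}, {alfa, bravo, charlie}, {alfa, bravo, charlie, delta}}.
int(A) = ⋃ {U ∈ τ : U ⊆ A}. Opens contained in A: ∅.
Taking the union of these: int(A) = ∅.
cl(A) = ⋂ {C closed : A ⊆ C}. Closed sets containing A: {alfa, bravo, charlie}, {alfa, bravo, charlie, delta}.
Intersecting these: cl(A) = {alfa, bravo, charlie}.
∂A = cl(A) ∖ int(A) = {alfa, bravo, charlie} ∖ ∅ = {alfa, bravo, charlie}.


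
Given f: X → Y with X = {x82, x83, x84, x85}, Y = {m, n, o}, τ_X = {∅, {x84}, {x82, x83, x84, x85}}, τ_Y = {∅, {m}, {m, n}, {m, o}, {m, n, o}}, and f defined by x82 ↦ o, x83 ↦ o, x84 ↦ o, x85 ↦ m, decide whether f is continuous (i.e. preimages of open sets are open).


f is NOT continuous.

Compute f^{-1}(U) for each U ∈ τ_Y:
  U = ∅: f^{-1}(U) = ∅ ∈ τ_X ✓.
  U = {m}: f^{-1}(U) = {x85} ∉ τ_X ✗.
  U = {m, n}: f^{-1}(U) = {x85} ∉ τ_X ✗.
  U = {m, o}: f^{-1}(U) = {x82, x83, x84, x85} ∈ τ_X ✓.
  U = {m, n, o}: f^{-1}(U) = {x82, x83, x84, x85} ∈ τ_X ✓.
Found U = {m} with f^{-1}(U) = {x85} not in τ_X. Therefore f is NOT continuous.


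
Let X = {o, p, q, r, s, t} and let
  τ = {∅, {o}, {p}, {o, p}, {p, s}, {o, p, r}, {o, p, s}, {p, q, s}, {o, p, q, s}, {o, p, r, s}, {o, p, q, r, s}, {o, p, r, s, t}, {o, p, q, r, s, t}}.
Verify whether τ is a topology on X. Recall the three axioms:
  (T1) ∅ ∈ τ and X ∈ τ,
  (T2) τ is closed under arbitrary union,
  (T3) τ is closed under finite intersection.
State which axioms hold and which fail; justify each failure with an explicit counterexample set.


τ IS a topology on X.

Axiom (T1): ∅ ∈ τ? Yes; X ∈ τ? Yes.
Axiom (T2/T3): check pairwise unions and intersections of members of τ.
All pairwise intersections and unions checked — each lies in τ. Therefore τ satisfies (T1), (T2), (T3): it IS a topology on X.


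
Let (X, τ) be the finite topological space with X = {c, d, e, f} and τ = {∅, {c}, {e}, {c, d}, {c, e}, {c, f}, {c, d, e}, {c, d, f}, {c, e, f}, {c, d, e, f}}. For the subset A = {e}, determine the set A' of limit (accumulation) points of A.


A' = ∅

For each x ∈ X, list the open sets U ∈ τ with x ∈ U, then check whether U ∩ (A ∖ {x}) ≠ ∅ for every such U.
  x = c: open {c} ∋ x has {c} ∩ (A ∖ {c}) = ∅, so x is NOT a limit point.
  x = d: open {c, d} ∋ x has {c, d} ∩ (A ∖ {d}) = ∅, so x is NOT a limit point.
  x = e: open {e} ∋ x has {e} ∩ (A ∖ {e}) = ∅, so x is NOT a limit point.
  x = f: open {c, f} ∋ x has {c, f} ∩ (A ∖ {f}) = ∅, so x is NOT a limit point.
Collecting: A' = ∅.


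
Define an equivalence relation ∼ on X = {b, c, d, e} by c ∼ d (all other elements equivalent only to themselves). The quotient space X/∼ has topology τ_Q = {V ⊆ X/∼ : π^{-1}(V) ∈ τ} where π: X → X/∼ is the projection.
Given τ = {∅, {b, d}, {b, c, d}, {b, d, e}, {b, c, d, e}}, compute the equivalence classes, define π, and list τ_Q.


X/∼ = {[b], [c=d], [e]}; |τ_Q| = 3.

Equivalence classes: [b], [c=d], [e].
Quotient map π: X → X/∼ sends b ↦ [b], c ↦ [c=d], d ↦ [c=d], e ↦ [e].
For each subset V ⊆ X/∼, compute π^{-1}(V) ⊆ X and check whether π^{-1}(V) ∈ τ. V is open in τ_Q iff π^{-1}(V) ∈ τ.
  V = {}: π^{-1}(V) = ∅ ∈ τ ✓.
  V = {[b]}: π^{-1}(V) = {b} ∉ τ ✗.
  V = {[c=d]}: π^{-1}(V) = {c, d} ∉ τ ✗.
  V = {[b], [c=d]}: π^{-1}(V) = {b, c, d} ∈ τ ✓.
  V = {[e]}: π^{-1}(V) = {e} ∉ τ ✗.
  V = {[b], [e]}: π^{-1}(V) = {b, e} ∉ τ ✗.
  V = {[c=d], [e]}: π^{-1}(V) = {c, d, e} ∉ τ ✗.
  V = {[b], [c=d], [e]}: π^{-1}(V) = {b, c, d, e} ∈ τ ✓.
Open sets in the quotient: τ_Q = {{}, {[b], [c=d]}, {[b], [c=d], [e]}} (3 elements).


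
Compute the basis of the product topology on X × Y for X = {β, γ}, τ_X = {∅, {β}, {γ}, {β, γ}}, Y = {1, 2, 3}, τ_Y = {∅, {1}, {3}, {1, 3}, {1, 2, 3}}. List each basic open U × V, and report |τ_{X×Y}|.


Basis B = {∅ × ∅, {β} × {1}, {β} × {3}, {γ} × {1}, {γ} × {3}, {β} × {1, 3}, {β, γ} × {1}, {β, γ} × {3}, {γ} × {1, 3}, {β} × {1, 2, 3}, {γ} × {1, 2, 3}, {β, γ} × {1, 3}, {β, γ} × {1, 2, 3}}; |τ_{X×Y}| = 25.

Enumerate products U × V with U ∈ τ_X, V ∈ τ_Y (deduplicated):
  ∅ × ∅ = {} (∅)
  {β} × {1} = {(β,1)}
  {β} × {3} = {(β,3)}
  {γ} × {1} = {(γ,1)}
  {γ} × {3} = {(γ,3)}
  {β} × {1, 3} = {(β,1), (β,3)}
  {β, γ} × {1} = {(β,1), (γ,1)}
  {β, γ} × {3} = {(β,3), (γ,3)}
  {γ} × {1, 3} = {(γ,1), (γ,3)}
  {β} × {1, 2, 3} = {(β,1), (β,2), (β,3)}
  {γ} × {1, 2, 3} = {(γ,1), (γ,2), (γ,3)}
  {β, γ} × {1, 3} = {(β,1), (β,3), (γ,1), (γ,3)}
  {β, γ} × {1, 2, 3} = {(β,1), (β,2), (β,3), (γ,1), (γ,2), (γ,3)}
These 13 distinct sets form the basis B.
Close under arbitrary unions to get τ_{X×Y}; counting gives |τ_{X×Y}| = 25.


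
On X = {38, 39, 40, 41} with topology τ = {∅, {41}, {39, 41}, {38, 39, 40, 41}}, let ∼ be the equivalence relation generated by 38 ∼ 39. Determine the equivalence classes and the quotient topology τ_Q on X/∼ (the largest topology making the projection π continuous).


X/∼ = {[38=39], [40], [41]}; |τ_Q| = 3.

Equivalence classes: [38=39], [40], [41].
Quotient map π: X → X/∼ sends 38 ↦ [38=39], 39 ↦ [38=39], 40 ↦ [40], 41 ↦ [41].
For each subset V ⊆ X/∼, compute π^{-1}(V) ⊆ X and check whether π^{-1}(V) ∈ τ. V is open in τ_Q iff π^{-1}(V) ∈ τ.
  V = {}: π^{-1}(V) = ∅ ∈ τ ✓.
  V = {[38=39]}: π^{-1}(V) = {38, 39} ∉ τ ✗.
  V = {[40]}: π^{-1}(V) = {40} ∉ τ ✗.
  V = {[38=39], [40]}: π^{-1}(V) = {38, 39, 40} ∉ τ ✗.
  V = {[41]}: π^{-1}(V) = {41} ∈ τ ✓.
  V = {[38=39], [41]}: π^{-1}(V) = {38, 39, 41} ∉ τ ✗.
  V = {[40], [41]}: π^{-1}(V) = {40, 41} ∉ τ ✗.
  V = {[38=39], [40], [41]}: π^{-1}(V) = {38, 39, 40, 41} ∈ τ ✓.
Open sets in the quotient: τ_Q = {{}, {[41]}, {[38=39], [40], [41]}} (3 elements).


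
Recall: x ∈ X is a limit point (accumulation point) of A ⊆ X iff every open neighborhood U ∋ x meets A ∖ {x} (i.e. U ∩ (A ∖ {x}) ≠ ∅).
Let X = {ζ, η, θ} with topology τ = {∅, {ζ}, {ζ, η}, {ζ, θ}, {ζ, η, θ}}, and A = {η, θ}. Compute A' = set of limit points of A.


A' = ∅

For each x ∈ X, list the open sets U ∈ τ with x ∈ U, then check whether U ∩ (A ∖ {x}) ≠ ∅ for every such U.
  x = ζ: open {ζ} ∋ x has {ζ} ∩ (A ∖ {ζ}) = ∅, so x is NOT a limit point.
  x = η: open {ζ, η} ∋ x has {ζ, η} ∩ (A ∖ {η}) = ∅, so x is NOT a limit point.
  x = θ: open {ζ, θ} ∋ x has {ζ, θ} ∩ (A ∖ {θ}) = ∅, so x is NOT a limit point.
Collecting: A' = ∅.


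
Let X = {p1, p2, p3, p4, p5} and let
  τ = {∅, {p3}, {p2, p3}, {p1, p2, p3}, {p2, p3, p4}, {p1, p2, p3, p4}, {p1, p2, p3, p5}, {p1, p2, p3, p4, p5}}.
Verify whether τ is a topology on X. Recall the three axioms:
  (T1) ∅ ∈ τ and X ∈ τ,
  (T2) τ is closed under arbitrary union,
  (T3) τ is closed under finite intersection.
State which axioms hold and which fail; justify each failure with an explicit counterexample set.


τ IS a topology on X.

Axiom (T1): ∅ ∈ τ? Yes; X ∈ τ? Yes.
Axiom (T2/T3): check pairwise unions and intersections of members of τ.
All pairwise intersections and unions checked — each lies in τ. Therefore τ satisfies (T1), (T2), (T3): it IS a topology on X.


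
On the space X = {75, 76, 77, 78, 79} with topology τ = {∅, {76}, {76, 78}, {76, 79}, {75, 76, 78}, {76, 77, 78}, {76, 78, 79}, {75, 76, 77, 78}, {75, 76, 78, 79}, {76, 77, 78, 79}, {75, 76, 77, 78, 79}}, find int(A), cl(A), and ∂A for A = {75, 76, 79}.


int(A) = {76, 79}, cl(A) = {75, 76, 77, 78, 79}, ∂A = {75, 77, 78}.

Closed sets in (X, τ) are complements of opens:
  closed(X, τ) = {∅, {75}, {77}, {79}, {75, 77}, {75, 79}, {77, 79}, {75, 77, 78}, {75, 77, 79}, {75, 77, 78, 79}, {75, 76, 77, 78, 79}}.
int(A) = ⋃ {U ∈ τ : U ⊆ A}. Opens contained in A: ∅, {76}, {76, 79}.
Taking the union of these: int(A) = {76, 79}.
cl(A) = ⋂ {C closed : A ⊆ C}. Closed sets containing A: {75, 76, 77, 78, 79}.
Intersecting these: cl(A) = {75, 76, 77, 78, 79}.
∂A = cl(A) ∖ int(A) = {75, 76, 77, 78, 79} ∖ {76, 79} = {75, 77, 78}.


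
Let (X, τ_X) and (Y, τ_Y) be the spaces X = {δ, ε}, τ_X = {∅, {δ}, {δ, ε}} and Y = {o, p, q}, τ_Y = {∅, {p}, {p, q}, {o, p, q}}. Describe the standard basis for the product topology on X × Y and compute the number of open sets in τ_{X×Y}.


Basis B = {∅ × ∅, {δ} × {p}, {δ} × {p, q}, {δ, ε} × {p}, {δ} × {o, p, q}, {δ, ε} × {p, q}, {δ, ε} × {o, p, q}}; |τ_{X×Y}| = 10.

Enumerate products U × V with U ∈ τ_X, V ∈ τ_Y (deduplicated):
  ∅ × ∅ = {} (∅)
  {δ} × {p} = {(δ,p)}
  {δ} × {p, q} = {(δ,p), (δ,q)}
  {δ, ε} × {p} = {(δ,p), (ε,p)}
  {δ} × {o, p, q} = {(δ,o), (δ,p), (δ,q)}
  {δ, ε} × {p, q} = {(δ,p), (δ,q), (ε,p), (ε,q)}
  {δ, ε} × {o, p, q} = {(δ,o), (δ,p), (δ,q), (ε,o), (ε,p), (ε,q)}
These 7 distinct sets form the basis B.
Close under arbitrary unions to get τ_{X×Y}; counting gives |τ_{X×Y}| = 10.


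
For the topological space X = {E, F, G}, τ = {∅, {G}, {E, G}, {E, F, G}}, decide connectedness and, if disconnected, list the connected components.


(X, τ) is connected.

Find clopen sets (U ∈ τ with X ∖ U ∈ τ):
  U = ∅, X ∖ U = {E, F, G} — both open, so U is clopen.
  U = {E, F, G}, X ∖ U = ∅ — both open, so U is clopen.
Only trivial clopens (∅ and X) exist, so (X, τ) is connected.
Compute connected components by grouping points that agree on all clopens:
  component: {E, F, G}


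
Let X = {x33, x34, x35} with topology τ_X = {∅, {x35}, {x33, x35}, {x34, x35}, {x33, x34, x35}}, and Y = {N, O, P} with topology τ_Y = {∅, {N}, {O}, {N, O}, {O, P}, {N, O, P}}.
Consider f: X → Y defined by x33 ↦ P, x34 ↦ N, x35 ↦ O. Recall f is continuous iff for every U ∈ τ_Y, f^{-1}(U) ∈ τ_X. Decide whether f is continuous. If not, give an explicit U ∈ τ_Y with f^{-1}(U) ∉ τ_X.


f is NOT continuous.

Compute f^{-1}(U) for each U ∈ τ_Y:
  U = ∅: f^{-1}(U) = ∅ ∈ τ_X ✓.
  U = {N}: f^{-1}(U) = {x34} ∉ τ_X ✗.
  U = {O}: f^{-1}(U) = {x35} ∈ τ_X ✓.
  U = {N, O}: f^{-1}(U) = {x34, x35} ∈ τ_X ✓.
  U = {O, P}: f^{-1}(U) = {x33, x35} ∈ τ_X ✓.
  U = {N, O, P}: f^{-1}(U) = {x33, x34, x35} ∈ τ_X ✓.
Found U = {N} with f^{-1}(U) = {x34} not in τ_X. Therefore f is NOT continuous.


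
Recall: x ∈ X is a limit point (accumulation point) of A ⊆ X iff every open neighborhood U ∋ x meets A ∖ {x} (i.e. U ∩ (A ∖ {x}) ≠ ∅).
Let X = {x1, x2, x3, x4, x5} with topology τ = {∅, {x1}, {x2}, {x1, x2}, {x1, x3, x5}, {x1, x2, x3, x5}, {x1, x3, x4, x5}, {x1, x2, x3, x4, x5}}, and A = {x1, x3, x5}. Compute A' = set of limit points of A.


A' = {x3, x4, x5}

For each x ∈ X, list the open sets U ∈ τ with x ∈ U, then check whether U ∩ (A ∖ {x}) ≠ ∅ for every such U.
  x = x1: open {x1} ∋ x has {x1} ∩ (A ∖ {x1}) = ∅, so x is NOT a limit point.
  x = x2: open {x2} ∋ x has {x2} ∩ (A ∖ {x2}) = ∅, so x is NOT a limit point.
  x = x3: opens ∋ x are {x1, x3, x5}, {x1, x2, x3, x5}, {x1, x3, x4, x5}, {x1, x2, x3, x4, x5}; each meets A ∖ {x3}, so x IS a limit point.
  x = x4: opens ∋ x are {x1, x3, x4, x5}, {x1, x2, x3, x4, x5}; each meets A ∖ {x4}, so x IS a limit point.
  x = x5: opens ∋ x are {x1, x3, x5}, {x1, x2, x3, x5}, {x1, x3, x4, x5}, {x1, x2, x3, x4, x5}; each meets A ∖ {x5}, so x IS a limit point.
Collecting: A' = {x3, x4, x5}.


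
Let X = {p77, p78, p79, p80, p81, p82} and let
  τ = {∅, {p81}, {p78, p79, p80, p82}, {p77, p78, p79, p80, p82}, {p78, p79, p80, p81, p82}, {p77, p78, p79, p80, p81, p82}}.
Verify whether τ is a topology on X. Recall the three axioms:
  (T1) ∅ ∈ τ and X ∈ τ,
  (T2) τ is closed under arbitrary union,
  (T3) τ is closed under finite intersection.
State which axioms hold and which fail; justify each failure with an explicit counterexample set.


τ IS a topology on X.

Axiom (T1): ∅ ∈ τ? Yes; X ∈ τ? Yes.
Axiom (T2/T3): check pairwise unions and intersections of members of τ.
All pairwise intersections and unions checked — each lies in τ. Therefore τ satisfies (T1), (T2), (T3): it IS a topology on X.


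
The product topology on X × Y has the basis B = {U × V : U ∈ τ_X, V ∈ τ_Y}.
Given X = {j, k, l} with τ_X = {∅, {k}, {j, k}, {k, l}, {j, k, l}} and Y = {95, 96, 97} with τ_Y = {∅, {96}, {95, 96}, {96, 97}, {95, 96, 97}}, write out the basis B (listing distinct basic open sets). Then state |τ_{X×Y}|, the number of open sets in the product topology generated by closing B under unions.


Basis B = {∅ × ∅, {k} × {96}, {j, k} × {96}, {k} × {95, 96}, {k} × {96, 97}, {k, l} × {96}, {j, k, l} × {96}, {k} × {95, 96, 97}, {j, k} × {95, 96}, {j, k} × {96, 97}, {k, l} × {95, 96}, {k, l} × {96, 97}, {j, k} × {95, 96, 97}, {j, k, l} × {95, 96}, {j, k, l} × {96, 97}, {k, l} × {95, 96, 97}, {j, k, l} × {95, 96, 97}}; |τ_{X×Y}| = 48.

Enumerate products U × V with U ∈ τ_X, V ∈ τ_Y (deduplicated):
  ∅ × ∅ = {} (∅)
  {k} × {96} = {(k,96)}
  {j, k} × {96} = {(j,96), (k,96)}
  {k} × {95, 96} = {(k,95), (k,96)}
  {k} × {96, 97} = {(k,96), (k,97)}
  {k, l} × {96} = {(k,96), (l,96)}
  {j, k, l} × {96} = {(j,96), (k,96), (l,96)}
  {k} × {95, 96, 97} = {(k,95), (k,96), (k,97)}
  {j, k} × {95, 96} = {(j,95), (j,96), (k,95), (k,96)}
  {j, k} × {96, 97} = {(j,96), (j,97), (k,96), (k,97)}
  {k, l} × {95, 96} = {(k,95), (k,96), (l,95), (l,96)}
  {k, l} × {96, 97} = {(k,96), (k,97), (l,96), (l,97)}
  {j, k} × {95, 96, 97} = {(j,95), (j,96), (j,97), (k,95), (k,96), (k,97)}
  {j, k, l} × {95, 96} = {(j,95), (j,96), (k,95), (k,96), (l,95), (l,96)}
  {j, k, l} × {96, 97} = {(j,96), (j,97), (k,96), (k,97), (l,96), (l,97)}
  {k, l} × {95, 96, 97} = {(k,95), (k,96), (k,97), (l,95), (l,96), (l,97)}
  {j, k, l} × {95, 96, 97} = {(j,95), (j,96), (j,97), (k,95), (k,96), (k,97), (l,95), (l,96), (l,97)}
These 17 distinct sets form the basis B.
Close under arbitrary unions to get τ_{X×Y}; counting gives |τ_{X×Y}| = 48.


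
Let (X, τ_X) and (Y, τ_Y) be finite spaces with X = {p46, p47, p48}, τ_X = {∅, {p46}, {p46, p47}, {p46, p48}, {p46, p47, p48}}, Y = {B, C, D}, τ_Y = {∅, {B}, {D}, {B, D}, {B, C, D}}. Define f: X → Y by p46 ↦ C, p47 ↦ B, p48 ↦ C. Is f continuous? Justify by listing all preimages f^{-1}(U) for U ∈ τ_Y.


f is NOT continuous.

Compute f^{-1}(U) for each U ∈ τ_Y:
  U = ∅: f^{-1}(U) = ∅ ∈ τ_X ✓.
  U = {B}: f^{-1}(U) = {p47} ∉ τ_X ✗.
  U = {D}: f^{-1}(U) = ∅ ∈ τ_X ✓.
  U = {B, D}: f^{-1}(U) = {p47} ∉ τ_X ✗.
  U = {B, C, D}: f^{-1}(U) = {p46, p47, p48} ∈ τ_X ✓.
Found U = {B} with f^{-1}(U) = {p47} not in τ_X. Therefore f is NOT continuous.


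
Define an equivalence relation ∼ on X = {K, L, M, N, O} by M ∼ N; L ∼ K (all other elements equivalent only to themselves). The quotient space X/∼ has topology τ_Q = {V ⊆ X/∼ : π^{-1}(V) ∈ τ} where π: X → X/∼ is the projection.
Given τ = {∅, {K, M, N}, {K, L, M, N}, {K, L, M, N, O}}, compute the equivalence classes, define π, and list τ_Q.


X/∼ = {[K=L], [M=N], [O]}; |τ_Q| = 3.

Equivalence classes: [K=L], [M=N], [O].
Quotient map π: X → X/∼ sends K ↦ [K=L], L ↦ [K=L], M ↦ [M=N], N ↦ [M=N], O ↦ [O].
For each subset V ⊆ X/∼, compute π^{-1}(V) ⊆ X and check whether π^{-1}(V) ∈ τ. V is open in τ_Q iff π^{-1}(V) ∈ τ.
  V = {}: π^{-1}(V) = ∅ ∈ τ ✓.
  V = {[K=L]}: π^{-1}(V) = {K, L} ∉ τ ✗.
  V = {[M=N]}: π^{-1}(V) = {M, N} ∉ τ ✗.
  V = {[K=L], [M=N]}: π^{-1}(V) = {K, L, M, N} ∈ τ ✓.
  V = {[O]}: π^{-1}(V) = {O} ∉ τ ✗.
  V = {[K=L], [O]}: π^{-1}(V) = {K, L, O} ∉ τ ✗.
  V = {[M=N], [O]}: π^{-1}(V) = {M, N, O} ∉ τ ✗.
  V = {[K=L], [M=N], [O]}: π^{-1}(V) = {K, L, M, N, O} ∈ τ ✓.
Open sets in the quotient: τ_Q = {{}, {[K=L], [M=N]}, {[K=L], [M=N], [O]}} (3 elements).


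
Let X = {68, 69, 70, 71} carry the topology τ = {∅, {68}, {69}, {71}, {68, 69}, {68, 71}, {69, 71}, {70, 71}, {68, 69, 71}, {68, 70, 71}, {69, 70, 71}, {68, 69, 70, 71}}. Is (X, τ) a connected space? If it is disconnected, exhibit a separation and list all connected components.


(X, τ) is disconnected; components = [{68}, {69}, {70, 71}].

Find clopen sets (U ∈ τ with X ∖ U ∈ τ):
  U = ∅, X ∖ U = {68, 69, 70, 71} — both open, so U is clopen.
  U = {68}, X ∖ U = {69, 70, 71} — both open, so U is clopen.
  U = {69}, X ∖ U = {68, 70, 71} — both open, so U is clopen.
  U = {68, 69}, X ∖ U = {70, 71} — both open, so U is clopen.
  U = {70, 71}, X ∖ U = {68, 69} — both open, so U is clopen.
  U = {68, 70, 71}, X ∖ U = {69} — both open, so U is clopen.
  U = {69, 70, 71}, X ∖ U = {68} — both open, so U is clopen.
  U = {68, 69, 70, 71}, X ∖ U = ∅ — both open, so U is clopen.
Nontrivial clopen(s) exist: e.g. {70, 71}. So (X, τ) is disconnected.
Compute connected components by grouping points that agree on all clopens:
  component: {68}
  component: {69}
  component: {70, 71}


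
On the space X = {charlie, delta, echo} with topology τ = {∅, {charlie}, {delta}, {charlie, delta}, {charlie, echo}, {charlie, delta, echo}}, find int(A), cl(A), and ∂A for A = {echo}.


int(A) = ∅, cl(A) = {echo}, ∂A = {echo}.

Closed sets in (X, τ) are complements of opens:
  closed(X, τ) = {∅, {delta}, {echo}, {charlie, echo}, {delta, echo}, {charlie, delta, echo}}.
int(A) = ⋃ {U ∈ τ : U ⊆ A}. Opens contained in A: ∅.
Taking the union of these: int(A) = ∅.
cl(A) = ⋂ {C closed : A ⊆ C}. Closed sets containing A: {echo}, {charlie, echo}, {delta, echo}, {charlie, delta, echo}.
Intersecting these: cl(A) = {echo}.
∂A = cl(A) ∖ int(A) = {echo} ∖ ∅ = {echo}.


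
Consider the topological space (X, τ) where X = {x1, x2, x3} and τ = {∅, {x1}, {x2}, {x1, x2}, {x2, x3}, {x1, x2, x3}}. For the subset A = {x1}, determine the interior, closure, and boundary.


int(A) = {x1}, cl(A) = {x1}, ∂A = ∅.

Closed sets in (X, τ) are complements of opens:
  closed(X, τ) = {∅, {x1}, {x3}, {x1, x3}, {x2, x3}, {x1, x2, x3}}.
int(A) = ⋃ {U ∈ τ : U ⊆ A}. Opens contained in A: ∅, {x1}.
Taking the union of these: int(A) = {x1}.
cl(A) = ⋂ {C closed : A ⊆ C}. Closed sets containing A: {x1}, {x1, x3}, {x1, x2, x3}.
Intersecting these: cl(A) = {x1}.
∂A = cl(A) ∖ int(A) = {x1} ∖ {x1} = ∅.


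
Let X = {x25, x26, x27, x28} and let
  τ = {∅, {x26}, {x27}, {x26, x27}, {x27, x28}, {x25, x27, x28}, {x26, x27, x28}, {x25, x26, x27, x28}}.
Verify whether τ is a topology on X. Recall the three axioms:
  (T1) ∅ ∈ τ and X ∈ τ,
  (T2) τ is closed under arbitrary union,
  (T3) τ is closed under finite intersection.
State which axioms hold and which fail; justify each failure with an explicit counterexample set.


τ IS a topology on X.

Axiom (T1): ∅ ∈ τ? Yes; X ∈ τ? Yes.
Axiom (T2/T3): check pairwise unions and intersections of members of τ.
All pairwise intersections and unions checked — each lies in τ. Therefore τ satisfies (T1), (T2), (T3): it IS a topology on X.


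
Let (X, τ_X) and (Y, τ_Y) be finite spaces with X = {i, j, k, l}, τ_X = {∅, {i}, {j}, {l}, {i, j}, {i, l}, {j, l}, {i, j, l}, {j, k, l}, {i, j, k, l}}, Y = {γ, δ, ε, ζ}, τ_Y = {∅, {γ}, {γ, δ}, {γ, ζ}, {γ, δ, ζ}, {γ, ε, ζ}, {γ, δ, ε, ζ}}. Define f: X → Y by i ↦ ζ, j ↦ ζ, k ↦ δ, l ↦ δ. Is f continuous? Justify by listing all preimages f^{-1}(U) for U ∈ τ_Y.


f is NOT continuous.

Compute f^{-1}(U) for each U ∈ τ_Y:
  U = ∅: f^{-1}(U) = ∅ ∈ τ_X ✓.
  U = {γ}: f^{-1}(U) = ∅ ∈ τ_X ✓.
  U = {γ, δ}: f^{-1}(U) = {k, l} ∉ τ_X ✗.
  U = {γ, ζ}: f^{-1}(U) = {i, j} ∈ τ_X ✓.
  U = {γ, δ, ζ}: f^{-1}(U) = {i, j, k, l} ∈ τ_X ✓.
  U = {γ, ε, ζ}: f^{-1}(U) = {i, j} ∈ τ_X ✓.
  U = {γ, δ, ε, ζ}: f^{-1}(U) = {i, j, k, l} ∈ τ_X ✓.
Found U = {γ, δ} with f^{-1}(U) = {k, l} not in τ_X. Therefore f is NOT continuous.


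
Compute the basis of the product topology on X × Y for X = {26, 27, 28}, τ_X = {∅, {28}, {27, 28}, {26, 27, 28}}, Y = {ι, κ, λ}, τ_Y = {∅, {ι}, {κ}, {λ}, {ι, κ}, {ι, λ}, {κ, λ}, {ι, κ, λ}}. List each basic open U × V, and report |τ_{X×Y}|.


Basis B = {∅ × ∅, {28} × {ι}, {28} × {κ}, {28} × {λ}, {27, 28} × {ι}, {27, 28} × {κ}, {27, 28} × {λ}, {28} × {ι, κ}, {28} × {ι, λ}, {28} × {κ, λ}, {26, 27, 28} × {ι}, {26, 27, 28} × {κ}, {26, 27, 28} × {λ}, {28} × {ι, κ, λ}, {27, 28} × {ι, κ}, {27, 28} × {ι, λ}, {27, 28} × {κ, λ}, {26, 27, 28} × {ι, κ}, {26, 27, 28} × {ι, λ}, {26, 27, 28} × {κ, λ}, {27, 28} × {ι, κ, λ}, {26, 27, 28} × {ι, κ, λ}}; |τ_{X×Y}| = 64.

Enumerate products U × V with U ∈ τ_X, V ∈ τ_Y (deduplicated):
  ∅ × ∅ = {} (∅)
  {28} × {ι} = {(28,ι)}
  {28} × {κ} = {(28,κ)}
  {28} × {λ} = {(28,λ)}
  {27, 28} × {ι} = {(27,ι), (28,ι)}
  {27, 28} × {κ} = {(27,κ), (28,κ)}
  {27, 28} × {λ} = {(27,λ), (28,λ)}
  {28} × {ι, κ} = {(28,ι), (28,κ)}
  {28} × {ι, λ} = {(28,ι), (28,λ)}
  {28} × {κ, λ} = {(28,κ), (28,λ)}
  {26, 27, 28} × {ι} = {(26,ι), (27,ι), (28,ι)}
  {26, 27, 28} × {κ} = {(26,κ), (27,κ), (28,κ)}
  {26, 27, 28} × {λ} = {(26,λ), (27,λ), (28,λ)}
  {28} × {ι, κ, λ} = {(28,ι), (28,κ), (28,λ)}
  {27, 28} × {ι, κ} = {(27,ι), (27,κ), (28,ι), (28,κ)}
  {27, 28} × {ι, λ} = {(27,ι), (27,λ), (28,ι), (28,λ)}
  {27, 28} × {κ, λ} = {(27,κ), (27,λ), (28,κ), (28,λ)}
  {26, 27, 28} × {ι, κ} = {(26,ι), (26,κ), (27,ι), (27,κ), (28,ι), (28,κ)}
  {26, 27, 28} × {ι, λ} = {(26,ι), (26,λ), (27,ι), (27,λ), (28,ι), (28,λ)}
  {26, 27, 28} × {κ, λ} = {(26,κ), (26,λ), (27,κ), (27,λ), (28,κ), (28,λ)}
  {27, 28} × {ι, κ, λ} = {(27,ι), (27,κ), (27,λ), (28,ι), (28,κ), (28,λ)}
  {26, 27, 28} × {ι, κ, λ} = {(26,ι), (26,κ), (26,λ), (27,ι), (27,κ), (27,λ), (28,ι), (28,κ), (28,λ)}
These 22 distinct sets form the basis B.
Close under arbitrary unions to get τ_{X×Y}; counting gives |τ_{X×Y}| = 64.


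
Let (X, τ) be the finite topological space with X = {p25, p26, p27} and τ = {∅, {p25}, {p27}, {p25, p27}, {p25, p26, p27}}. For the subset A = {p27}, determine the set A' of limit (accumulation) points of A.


A' = {p26}

For each x ∈ X, list the open sets U ∈ τ with x ∈ U, then check whether U ∩ (A ∖ {x}) ≠ ∅ for every such U.
  x = p25: open {p25} ∋ x has {p25} ∩ (A ∖ {p25}) = ∅, so x is NOT a limit point.
  x = p26: opens ∋ x are {p25, p26, p27}; each meets A ∖ {p26}, so x IS a limit point.
  x = p27: open {p27} ∋ x has {p27} ∩ (A ∖ {p27}) = ∅, so x is NOT a limit point.
Collecting: A' = {p26}.


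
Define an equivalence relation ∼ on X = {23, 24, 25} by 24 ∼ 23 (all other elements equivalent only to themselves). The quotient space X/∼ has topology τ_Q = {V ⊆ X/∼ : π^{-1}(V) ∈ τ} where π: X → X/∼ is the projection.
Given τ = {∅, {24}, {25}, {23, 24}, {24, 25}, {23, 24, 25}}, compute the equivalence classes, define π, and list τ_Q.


X/∼ = {[23=24], [25]}; |τ_Q| = 4.

Equivalence classes: [23=24], [25].
Quotient map π: X → X/∼ sends 23 ↦ [23=24], 24 ↦ [23=24], 25 ↦ [25].
For each subset V ⊆ X/∼, compute π^{-1}(V) ⊆ X and check whether π^{-1}(V) ∈ τ. V is open in τ_Q iff π^{-1}(V) ∈ τ.
  V = {}: π^{-1}(V) = ∅ ∈ τ ✓.
  V = {[23=24]}: π^{-1}(V) = {23, 24} ∈ τ ✓.
  V = {[25]}: π^{-1}(V) = {25} ∈ τ ✓.
  V = {[23=24], [25]}: π^{-1}(V) = {23, 24, 25} ∈ τ ✓.
Open sets in the quotient: τ_Q = {{}, {[23=24]}, {[25]}, {[23=24], [25]}} (4 elements).


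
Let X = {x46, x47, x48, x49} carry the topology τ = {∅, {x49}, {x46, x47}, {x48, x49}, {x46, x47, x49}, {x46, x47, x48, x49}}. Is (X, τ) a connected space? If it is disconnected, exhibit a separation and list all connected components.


(X, τ) is disconnected; components = [{x46, x47}, {x48, x49}].

Find clopen sets (U ∈ τ with X ∖ U ∈ τ):
  U = ∅, X ∖ U = {x46, x47, x48, x49} — both open, so U is clopen.
  U = {x46, x47}, X ∖ U = {x48, x49} — both open, so U is clopen.
  U = {x48, x49}, X ∖ U = {x46, x47} — both open, so U is clopen.
  U = {x46, x47, x48, x49}, X ∖ U = ∅ — both open, so U is clopen.
Nontrivial clopen(s) exist: e.g. {x48, x49}. So (X, τ) is disconnected.
Compute connected components by grouping points that agree on all clopens:
  component: {x46, x47}
  component: {x48, x49}
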